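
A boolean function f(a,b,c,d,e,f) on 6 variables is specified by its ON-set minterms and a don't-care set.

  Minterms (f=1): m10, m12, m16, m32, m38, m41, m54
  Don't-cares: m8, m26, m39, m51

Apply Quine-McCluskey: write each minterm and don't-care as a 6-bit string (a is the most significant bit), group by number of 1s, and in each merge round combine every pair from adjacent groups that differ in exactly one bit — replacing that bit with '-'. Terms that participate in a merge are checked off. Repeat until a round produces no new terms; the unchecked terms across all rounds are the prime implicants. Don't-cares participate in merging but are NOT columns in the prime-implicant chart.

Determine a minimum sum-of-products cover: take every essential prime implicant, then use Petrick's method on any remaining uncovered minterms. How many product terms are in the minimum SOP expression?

[col 0] 001000*, 001010*, 001100*, 010000, 011010*, 100000, 100110*, 100111*, 101001, 110011, 110110*
[col 1] 0-1010, 001-00, 0010-0, 1-0110, 10011-
Prime implicants: 0-1010, 001-00, 0010-0, 010000, 1-0110, 100000, 10011-, 101001, 110011
PI chart (minterm → PIs covering it):
  10 | 0-1010,0010-0
  12 | 001-00  (sole → essential)
  16 | 010000  (sole → essential)
  32 | 100000  (sole → essential)
  38 | 1-0110,10011-
  41 | 101001  (sole → essential)
  54 | 1-0110  (sole → essential)
Essential prime implicants: 001-00, 010000, 1-0110, 100000, 101001
Petrick residual → 0-1010
Minimum SOP uses 6 PIs: a'cd'ef' + a'b'ce'f' + a'bc'd'e'f' + ac'def' + ab'c'd'e'f' + ab'cd'e'f

6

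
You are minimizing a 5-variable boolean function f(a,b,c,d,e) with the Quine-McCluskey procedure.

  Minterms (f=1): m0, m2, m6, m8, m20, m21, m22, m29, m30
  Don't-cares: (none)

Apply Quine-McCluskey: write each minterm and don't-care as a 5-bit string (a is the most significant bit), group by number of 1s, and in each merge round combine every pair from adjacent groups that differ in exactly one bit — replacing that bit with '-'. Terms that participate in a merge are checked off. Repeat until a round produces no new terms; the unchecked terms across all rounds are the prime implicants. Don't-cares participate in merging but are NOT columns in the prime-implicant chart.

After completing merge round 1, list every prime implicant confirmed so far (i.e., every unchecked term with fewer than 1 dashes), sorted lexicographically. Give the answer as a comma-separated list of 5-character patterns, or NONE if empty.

NONE

[col 0] 00000*, 00010*, 00110*, 01000*, 10100*, 10101*, 10110*, 11101*, 11110*
[col 1] -0110, 0-000, 00-10, 000-0, 1-101, 1-110, 101-0, 1010-
Prime implicants: -0110, 0-000, 00-10, 000-0, 1-101, 1-110, 101-0, 1010-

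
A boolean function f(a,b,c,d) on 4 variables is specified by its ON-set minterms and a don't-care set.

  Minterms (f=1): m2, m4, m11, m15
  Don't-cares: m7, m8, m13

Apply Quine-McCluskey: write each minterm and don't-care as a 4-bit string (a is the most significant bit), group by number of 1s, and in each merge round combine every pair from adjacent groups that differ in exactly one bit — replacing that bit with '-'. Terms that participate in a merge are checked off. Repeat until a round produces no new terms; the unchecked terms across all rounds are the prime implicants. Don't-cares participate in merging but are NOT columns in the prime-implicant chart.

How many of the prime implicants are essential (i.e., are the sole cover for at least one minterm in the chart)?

Round 0: 0010 0100 0111✓ 1000 1011✓ 1101✓ 1111✓
Round 1: -111 1-11 11-1
PIs = {-111, 0010, 0100, 1-11, 1000, 11-1}
Coverage chart:
  m2: 0010 ←essential
  m4: 0100 ←essential
  m11: 1-11 ←essential
  m15: -111,1-11,11-1
Essential: 0010, 0100, 1-11

3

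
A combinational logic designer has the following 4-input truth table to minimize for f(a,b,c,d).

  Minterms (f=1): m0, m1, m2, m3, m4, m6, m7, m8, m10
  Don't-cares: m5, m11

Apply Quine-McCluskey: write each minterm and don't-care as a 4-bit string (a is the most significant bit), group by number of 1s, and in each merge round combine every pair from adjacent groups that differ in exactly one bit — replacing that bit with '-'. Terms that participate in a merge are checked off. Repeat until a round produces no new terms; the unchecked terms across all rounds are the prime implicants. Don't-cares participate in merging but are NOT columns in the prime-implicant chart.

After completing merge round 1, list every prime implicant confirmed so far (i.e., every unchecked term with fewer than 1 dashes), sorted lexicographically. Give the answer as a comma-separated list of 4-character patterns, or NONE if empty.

size-2^0 implicants → 0000(✓)  0001(✓)  0010(✓)  0011(✓)  0100(✓)  0101(✓)  0110(✓)  0111(✓)  1000(✓)  1010(✓)  1011(✓)
size-2^1 implicants → -000(✓)  -010(✓)  -011(✓)  0-00(✓)  0-01(✓)  0-10(✓)  0-11(✓)  00-0(✓)  00-1(✓)  000-(✓)  001-(✓)  01-0(✓)  01-1(✓)  010-(✓)  011-(✓)  10-0(✓)  101-(✓)
size-2^2 implicants → -0-0  -01-  0--0(✓)  0--1(✓)  0-0-(✓)  0-1-(✓)  00--(✓)  01--(✓)
size-2^3 implicants → 0---
Unchecked terms (primes): -0-0, -01-, 0---

NONE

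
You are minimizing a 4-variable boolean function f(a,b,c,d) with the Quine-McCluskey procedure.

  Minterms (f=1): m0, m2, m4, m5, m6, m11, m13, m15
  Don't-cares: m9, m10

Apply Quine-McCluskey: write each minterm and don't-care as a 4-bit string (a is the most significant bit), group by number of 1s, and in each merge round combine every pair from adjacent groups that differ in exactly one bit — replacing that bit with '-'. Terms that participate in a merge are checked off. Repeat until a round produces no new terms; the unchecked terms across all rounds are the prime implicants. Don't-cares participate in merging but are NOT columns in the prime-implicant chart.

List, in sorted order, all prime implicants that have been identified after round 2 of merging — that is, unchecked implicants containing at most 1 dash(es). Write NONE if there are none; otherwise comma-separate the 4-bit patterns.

Round 0: 0000✓ 0010✓ 0100✓ 0101✓ 0110✓ 1001✓ 1010✓ 1011✓ 1101✓ 1111✓
Round 1: -010 -101 0-00✓ 0-10✓ 00-0✓ 01-0✓ 010- 1-01✓ 1-11✓ 10-1✓ 101- 11-1✓
Round 2: 0--0 1--1
PIs = {-010, -101, 0--0, 010-, 1--1, 101-}

-010, -101, 010-, 101-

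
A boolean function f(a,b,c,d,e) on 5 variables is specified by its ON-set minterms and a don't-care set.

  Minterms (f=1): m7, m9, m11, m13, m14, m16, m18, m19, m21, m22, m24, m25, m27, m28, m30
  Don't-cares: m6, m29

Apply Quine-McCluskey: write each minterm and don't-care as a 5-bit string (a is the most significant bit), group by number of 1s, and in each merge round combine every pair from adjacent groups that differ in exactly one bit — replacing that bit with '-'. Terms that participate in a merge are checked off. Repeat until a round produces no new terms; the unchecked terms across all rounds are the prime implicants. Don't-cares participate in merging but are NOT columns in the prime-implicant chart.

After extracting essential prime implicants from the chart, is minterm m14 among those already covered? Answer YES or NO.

Round 0: 00110✓ 00111✓ 01001✓ 01011✓ 01101✓ 01110✓ 10000✓ 10010✓ 10011✓ 10101✓ 10110✓ 11000✓ 11001✓ 11011✓ 11100✓ 11101✓ 11110✓
Round 1: -0110✓ -1001✓ -1011✓ -1101✓ -1110✓ 0-110✓ 0011- 01-01✓ 010-1✓ 1-000 1-011 1-101 1-110✓ 10-10 100-0 1001- 11-00✓ 11-01✓ 110-1✓ 1100-✓ 111-0 1110-✓
Round 2: --110 -1-01 -10-1 11-0-
PIs = {--110, -1-01, -10-1, 0011-, 1-000, 1-011, 1-101, 10-10, 100-0, 1001-, 11-0-, 111-0}
Coverage chart:
  m7: 0011- ←essential
  m9: -1-01,-10-1
  m11: -10-1 ←essential
  m13: -1-01 ←essential
  m14: --110 ←essential
  m16: 1-000,100-0
  m18: 10-10,100-0,1001-
  m19: 1-011,1001-
  m21: 1-101 ←essential
  m22: --110,10-10
  m24: 1-000,11-0-
  m25: -1-01,-10-1,11-0-
  m27: -10-1,1-011
  m28: 11-0-,111-0
  m30: --110,111-0
Essential: --110, -1-01, -10-1, 0011-, 1-101

YES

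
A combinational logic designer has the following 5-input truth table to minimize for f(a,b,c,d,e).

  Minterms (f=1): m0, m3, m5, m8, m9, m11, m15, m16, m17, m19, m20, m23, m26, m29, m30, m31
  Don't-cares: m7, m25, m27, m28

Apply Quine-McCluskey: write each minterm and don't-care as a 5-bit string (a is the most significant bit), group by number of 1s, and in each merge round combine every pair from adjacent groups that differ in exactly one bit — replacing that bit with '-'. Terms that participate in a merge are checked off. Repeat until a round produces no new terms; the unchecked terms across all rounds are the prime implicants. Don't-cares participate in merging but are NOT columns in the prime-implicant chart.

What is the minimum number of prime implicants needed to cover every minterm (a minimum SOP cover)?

size-2^0 implicants → 00000(✓)  00011(✓)  00101(✓)  00111(✓)  01000(✓)  01001(✓)  01011(✓)  01111(✓)  10000(✓)  10001(✓)  10011(✓)  10100(✓)  10111(✓)  11001(✓)  11010(✓)  11011(✓)  11100(✓)  11101(✓)  11110(✓)  11111(✓)
size-2^1 implicants → -0000  -0011(✓)  -0111(✓)  -1001(✓)  -1011(✓)  -1111(✓)  0-000  0-011(✓)  0-111(✓)  00-11(✓)  001-1  01-11(✓)  010-1(✓)  0100-  1-001(✓)  1-011(✓)  1-100  1-111(✓)  10-00  10-11(✓)  100-1(✓)  1000-  11-01(✓)  11-10(✓)  11-11(✓)  110-1(✓)  1101-(✓)  111-0(✓)  111-1(✓)  1110-(✓)  1111-(✓)
size-2^2 implicants → --011(✓)  --111(✓)  -0-11(✓)  -1-11(✓)  -10-1  0--11(✓)  1--11(✓)  1-0-1  11--1  11-1-  111--
size-2^3 implicants → ---11
Unchecked terms (primes): ---11, -0000, -10-1, 0-000, 001-1, 0100-, 1-0-1, 1-100, 10-00, 1000-, 11--1, 11-1-, 111--
Minterm coverage:
  m0 ⊆ -0000,0-000
  m3 ⊆ ---11 [E]
  m5 ⊆ 001-1 [E]
  m8 ⊆ 0-000,0100-
  m9 ⊆ -10-1,0100-
  m11 ⊆ ---11,-10-1
  m15 ⊆ ---11 [E]
  m16 ⊆ -0000,10-00,1000-
  m17 ⊆ 1-0-1,1000-
  m19 ⊆ ---11,1-0-1
  m20 ⊆ 1-100,10-00
  m23 ⊆ ---11 [E]
  m26 ⊆ 11-1- [E]
  m29 ⊆ 11--1,111--
  m30 ⊆ 11-1-,111--
  m31 ⊆ ---11,11--1,11-1-,111--
E = {---11, 001-1, 11-1-}
Petrick residual → -0000, 0100-, 1-0-1, 1-100, 11--1
Cover = de + b'c'd'e' + a'b'ce + a'bc'd' + ac'e + acd'e' + abe + abd  |cover|=8

8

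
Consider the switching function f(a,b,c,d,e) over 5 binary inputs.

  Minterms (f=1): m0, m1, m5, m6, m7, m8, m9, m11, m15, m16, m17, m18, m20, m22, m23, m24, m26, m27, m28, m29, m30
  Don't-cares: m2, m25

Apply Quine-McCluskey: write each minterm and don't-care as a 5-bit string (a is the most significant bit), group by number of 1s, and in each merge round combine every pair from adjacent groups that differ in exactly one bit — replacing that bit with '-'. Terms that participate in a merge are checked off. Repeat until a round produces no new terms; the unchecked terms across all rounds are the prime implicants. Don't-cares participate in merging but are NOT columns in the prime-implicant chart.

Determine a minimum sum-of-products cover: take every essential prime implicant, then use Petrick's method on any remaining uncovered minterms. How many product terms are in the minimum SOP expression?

[col 0] 00000*, 00001*, 00010*, 00101*, 00110*, 00111*, 01000*, 01001*, 01011*, 01111*, 10000*, 10001*, 10010*, 10100*, 10110*, 10111*, 11000*, 11001*, 11010*, 11011*, 11100*, 11101*, 11110*
[col 1] -0000*, -0001*, -0010*, -0110*, -0111*, -1000*, -1001*, -1011*, 0-000*, 0-001*, 0-111, 00-01, 00-10*, 000-0*, 0000-*, 001-1, 0011-*, 01-11, 010-1*, 0100-*, 1-000*, 1-001*, 1-010*, 1-100*, 1-110*, 10-00*, 10-10*, 100-0*, 1000-*, 101-0*, 1011-*, 11-00*, 11-01*, 11-10*, 110-0*, 110-1*, 1100-*, 1101-*, 111-0*, 1110-*
[col 2] --000*, --001*, -0-10, -00-0, -000-*, -011-, -10-1, -100-*, 0-00-*, 1--00*, 1--10*, 1-0-0*, 1-00-*, 1-1-0*, 10--0*, 11--0*, 11-0-, 110--
[col 3] --00-, 1---0
Prime implicants: --00-, -0-10, -00-0, -011-, -10-1, 0-111, 00-01, 001-1, 01-11, 1---0, 11-0-, 110--
PI chart (minterm → PIs covering it):
  0 | --00-,-00-0
  1 | --00-,00-01
  5 | 00-01,001-1
  6 | -0-10,-011-
  7 | -011-,0-111,001-1
  8 | --00-  (sole → essential)
  9 | --00-,-10-1
  11 | -10-1,01-11
  15 | 0-111,01-11
  16 | --00-,-00-0,1---0
  17 | --00-  (sole → essential)
  18 | -0-10,-00-0,1---0
  20 | 1---0  (sole → essential)
  22 | -0-10,-011-,1---0
  23 | -011-  (sole → essential)
  24 | --00-,1---0,11-0-,110--
  26 | 1---0,110--
  27 | -10-1,110--
  28 | 1---0,11-0-
  29 | 11-0-  (sole → essential)
  30 | 1---0  (sole → essential)
Essential prime implicants: --00-, -011-, 1---0, 11-0-
Petrick residual → -10-1, 0-111, 00-01
Minimum SOP uses 7 PIs: c'd' + b'cd + bc'e + a'cde + a'b'd'e + ae' + abd'

7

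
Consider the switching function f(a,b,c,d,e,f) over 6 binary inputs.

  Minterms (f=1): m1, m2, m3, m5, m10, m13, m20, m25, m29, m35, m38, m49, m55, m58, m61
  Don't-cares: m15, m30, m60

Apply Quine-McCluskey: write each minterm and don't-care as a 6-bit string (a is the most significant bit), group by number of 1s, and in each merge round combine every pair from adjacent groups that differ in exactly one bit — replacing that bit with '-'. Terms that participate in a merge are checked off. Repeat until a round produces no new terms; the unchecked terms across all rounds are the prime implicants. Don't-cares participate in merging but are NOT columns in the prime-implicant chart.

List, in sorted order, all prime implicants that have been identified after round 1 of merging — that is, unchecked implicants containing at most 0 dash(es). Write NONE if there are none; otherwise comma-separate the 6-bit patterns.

010100, 011110, 100110, 110001, 110111, 111010

size-2^0 implicants → 000001(✓)  000010(✓)  000011(✓)  000101(✓)  001010(✓)  001101(✓)  001111(✓)  010100  011001(✓)  011101(✓)  011110  100011(✓)  100110  110001  110111  111010  111100(✓)  111101(✓)
size-2^1 implicants → -00011  -11101  0-1101  00-010  00-101  000-01  0000-1  00001-  0011-1  011-01  11110-
Unchecked terms (primes): -00011, -11101, 0-1101, 00-010, 00-101, 000-01, 0000-1, 00001-, 0011-1, 010100, 011-01, 011110, 100110, 110001, 110111, 111010, 11110-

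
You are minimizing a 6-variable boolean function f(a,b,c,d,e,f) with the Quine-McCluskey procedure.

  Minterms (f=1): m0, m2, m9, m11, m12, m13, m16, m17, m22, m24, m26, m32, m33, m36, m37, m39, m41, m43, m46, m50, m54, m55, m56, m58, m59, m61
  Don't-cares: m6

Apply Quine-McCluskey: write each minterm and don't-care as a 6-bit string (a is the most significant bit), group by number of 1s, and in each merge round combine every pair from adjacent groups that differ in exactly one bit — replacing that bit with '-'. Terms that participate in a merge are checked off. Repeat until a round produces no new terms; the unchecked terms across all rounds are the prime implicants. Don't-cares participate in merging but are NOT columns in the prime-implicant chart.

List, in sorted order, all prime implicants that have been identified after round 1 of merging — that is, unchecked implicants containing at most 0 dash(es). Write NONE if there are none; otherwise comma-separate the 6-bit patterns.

Round 0: 000000✓ 000010✓ 000110✓ 001001✓ 001011✓ 001100✓ 001101✓ 010000✓ 010001✓ 010110✓ 011000✓ 011010✓ 100000✓ 100001✓ 100100✓ 100101✓ 100111✓ 101001✓ 101011✓ 101110 110010✓ 110110✓ 110111✓ 111000✓ 111010✓ 111011✓ 111101
Round 1: -00000 -01001✓ -01011✓ -10110 -11000✓ -11010✓ 0-0000 0-0110 000-10 0000-0 001-01 0010-1✓ 00110- 01-000 01000- 0110-0✓ 1-0111 1-1011 10-001 100-00✓ 100-01✓ 10000-✓ 1001-1 10010-✓ 1010-1✓ 11-010 110-10 11011- 1110-0✓ 11101-
Round 2: -010-1 -110-0 100-0-
PIs = {-00000, -010-1, -10110, -110-0, 0-0000, 0-0110, 000-10, 0000-0, 001-01, 00110-, 01-000, 01000-, 1-0111, 1-1011, 10-001, 100-0-, 1001-1, 101110, 11-010, 110-10, 11011-, 11101-, 111101}

101110, 111101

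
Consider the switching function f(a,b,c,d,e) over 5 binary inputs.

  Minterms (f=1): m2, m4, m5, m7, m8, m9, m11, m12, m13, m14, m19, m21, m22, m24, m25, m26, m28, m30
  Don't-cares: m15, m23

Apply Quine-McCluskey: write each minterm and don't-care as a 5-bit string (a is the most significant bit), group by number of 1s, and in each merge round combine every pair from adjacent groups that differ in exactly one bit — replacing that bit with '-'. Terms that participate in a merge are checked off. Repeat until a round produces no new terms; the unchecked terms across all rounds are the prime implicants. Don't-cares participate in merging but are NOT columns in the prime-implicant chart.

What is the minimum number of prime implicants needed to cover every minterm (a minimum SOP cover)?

9

size-2^0 implicants → 00010  00100(✓)  00101(✓)  00111(✓)  01000(✓)  01001(✓)  01011(✓)  01100(✓)  01101(✓)  01110(✓)  01111(✓)  10011(✓)  10101(✓)  10110(✓)  10111(✓)  11000(✓)  11001(✓)  11010(✓)  11100(✓)  11110(✓)
size-2^1 implicants → -0101(✓)  -0111(✓)  -1000(✓)  -1001(✓)  -1100(✓)  -1110(✓)  0-100(✓)  0-101(✓)  0-111(✓)  001-1(✓)  0010-(✓)  01-00(✓)  01-01(✓)  01-11(✓)  010-1(✓)  0100-(✓)  011-0(✓)  011-1(✓)  0110-(✓)  0111-(✓)  1-110  10-11  101-1(✓)  1011-  11-00(✓)  11-10(✓)  110-0(✓)  1100-(✓)  111-0(✓)
size-2^2 implicants → -01-1  -1-00  -100-  -11-0  0-1-1  0-10-  01--1  01-0-  011--  11--0
Unchecked terms (primes): -01-1, -1-00, -100-, -11-0, 0-1-1, 0-10-, 00010, 01--1, 01-0-, 011--, 1-110, 10-11, 1011-, 11--0
Minterm coverage:
  m2 ⊆ 00010 [E]
  m4 ⊆ 0-10- [E]
  m5 ⊆ -01-1,0-1-1,0-10-
  m7 ⊆ -01-1,0-1-1
  m8 ⊆ -1-00,-100-,01-0-
  m9 ⊆ -100-,01--1,01-0-
  m11 ⊆ 01--1 [E]
  m12 ⊆ -1-00,-11-0,0-10-,01-0-,011--
  m13 ⊆ 0-1-1,0-10-,01--1,01-0-,011--
  m14 ⊆ -11-0,011--
  m19 ⊆ 10-11 [E]
  m21 ⊆ -01-1 [E]
  m22 ⊆ 1-110,1011-
  m24 ⊆ -1-00,-100-,11--0
  m25 ⊆ -100- [E]
  m26 ⊆ 11--0 [E]
  m28 ⊆ -1-00,-11-0,11--0
  m30 ⊆ -11-0,1-110,11--0
E = {-01-1, -100-, 0-10-, 00010, 01--1, 10-11, 11--0}
Petrick residual → -11-0, 1-110
Cover = b'ce + bc'd' + bce' + a'cd' + a'b'c'de' + a'be + acde' + ab'de + abe'  |cover|=9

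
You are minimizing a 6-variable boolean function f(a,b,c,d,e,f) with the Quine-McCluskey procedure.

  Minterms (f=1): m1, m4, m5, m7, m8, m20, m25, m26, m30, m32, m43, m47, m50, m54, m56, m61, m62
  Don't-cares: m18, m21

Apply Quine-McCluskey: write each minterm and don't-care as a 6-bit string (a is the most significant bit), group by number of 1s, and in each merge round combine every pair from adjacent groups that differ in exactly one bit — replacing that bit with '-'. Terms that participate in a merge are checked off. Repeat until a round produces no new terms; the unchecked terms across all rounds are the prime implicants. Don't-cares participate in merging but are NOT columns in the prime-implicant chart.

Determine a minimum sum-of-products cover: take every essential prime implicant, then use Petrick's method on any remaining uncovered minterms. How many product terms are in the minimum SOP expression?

12

size-2^0 implicants → 000001(✓)  000100(✓)  000101(✓)  000111(✓)  001000  010010(✓)  010100(✓)  010101(✓)  011001  011010(✓)  011110(✓)  100000  101011(✓)  101111(✓)  110010(✓)  110110(✓)  111000  111101  111110(✓)
size-2^1 implicants → -10010  -11110  0-0100(✓)  0-0101(✓)  000-01  0001-1  00010-(✓)  01-010  01010-(✓)  011-10  101-11  11-110  110-10
size-2^2 implicants → 0-010-
Unchecked terms (primes): -10010, -11110, 0-010-, 000-01, 0001-1, 001000, 01-010, 011-10, 011001, 100000, 101-11, 11-110, 110-10, 111000, 111101
Minterm coverage:
  m1 ⊆ 000-01 [E]
  m4 ⊆ 0-010- [E]
  m5 ⊆ 0-010-,000-01,0001-1
  m7 ⊆ 0001-1 [E]
  m8 ⊆ 001000 [E]
  m20 ⊆ 0-010- [E]
  m25 ⊆ 011001 [E]
  m26 ⊆ 01-010,011-10
  m30 ⊆ -11110,011-10
  m32 ⊆ 100000 [E]
  m43 ⊆ 101-11 [E]
  m47 ⊆ 101-11 [E]
  m50 ⊆ -10010,110-10
  m54 ⊆ 11-110,110-10
  m56 ⊆ 111000 [E]
  m61 ⊆ 111101 [E]
  m62 ⊆ -11110,11-110
E = {0-010-, 000-01, 0001-1, 001000, 011001, 100000, 101-11, 111000, 111101}
Petrick residual → -10010, 011-10, 11-110
Cover = bc'd'ef' + a'c'de' + a'b'c'e'f + a'b'c'df + a'b'cd'e'f' + a'bcef' + a'bcd'e'f + ab'c'd'e'f' + ab'cef + abdef' + abcd'e'f' + abcde'f  |cover|=12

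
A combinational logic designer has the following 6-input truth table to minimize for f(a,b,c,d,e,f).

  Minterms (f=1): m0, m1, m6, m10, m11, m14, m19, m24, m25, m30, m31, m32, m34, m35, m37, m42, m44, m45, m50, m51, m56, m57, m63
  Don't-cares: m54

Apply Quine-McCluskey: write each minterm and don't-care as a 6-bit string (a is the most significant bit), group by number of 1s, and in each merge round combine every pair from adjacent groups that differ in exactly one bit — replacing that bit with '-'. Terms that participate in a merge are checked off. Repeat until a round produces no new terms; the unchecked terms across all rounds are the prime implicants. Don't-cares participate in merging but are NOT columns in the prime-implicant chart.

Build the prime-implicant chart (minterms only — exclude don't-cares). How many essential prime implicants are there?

9

[col 0] 000000*, 000001*, 000110*, 001010*, 001011*, 001110*, 010011*, 011000*, 011001*, 011110*, 011111*, 100000*, 100010*, 100011*, 100101*, 101010*, 101100*, 101101*, 110010*, 110011*, 110110*, 111000*, 111001*, 111111*
[col 1] -00000, -01010, -10011, -11000*, -11001*, -11111, 0-1110, 00-110, 00000-, 001-10, 00101-, 01100-*, 01111-, 1-0010*, 1-0011*, 10-010, 10-101, 1000-0, 10001-*, 10110-, 110-10, 11001-*, 11100-*
[col 2] -1100-, 1-001-
Prime implicants: -00000, -01010, -10011, -1100-, -11111, 0-1110, 00-110, 00000-, 001-10, 00101-, 01111-, 1-001-, 10-010, 10-101, 1000-0, 10110-, 110-10
PI chart (minterm → PIs covering it):
  0 | -00000,00000-
  1 | 00000-  (sole → essential)
  6 | 00-110  (sole → essential)
  10 | -01010,001-10,00101-
  11 | 00101-  (sole → essential)
  14 | 0-1110,00-110,001-10
  19 | -10011  (sole → essential)
  24 | -1100-  (sole → essential)
  25 | -1100-  (sole → essential)
  30 | 0-1110,01111-
  31 | -11111,01111-
  32 | -00000,1000-0
  34 | 1-001-,10-010,1000-0
  35 | 1-001-  (sole → essential)
  37 | 10-101  (sole → essential)
  42 | -01010,10-010
  44 | 10110-  (sole → essential)
  45 | 10-101,10110-
  50 | 1-001-,110-10
  51 | -10011,1-001-
  56 | -1100-  (sole → essential)
  57 | -1100-  (sole → essential)
  63 | -11111  (sole → essential)
Essential prime implicants: -10011, -1100-, -11111, 00-110, 00000-, 00101-, 1-001-, 10-101, 10110-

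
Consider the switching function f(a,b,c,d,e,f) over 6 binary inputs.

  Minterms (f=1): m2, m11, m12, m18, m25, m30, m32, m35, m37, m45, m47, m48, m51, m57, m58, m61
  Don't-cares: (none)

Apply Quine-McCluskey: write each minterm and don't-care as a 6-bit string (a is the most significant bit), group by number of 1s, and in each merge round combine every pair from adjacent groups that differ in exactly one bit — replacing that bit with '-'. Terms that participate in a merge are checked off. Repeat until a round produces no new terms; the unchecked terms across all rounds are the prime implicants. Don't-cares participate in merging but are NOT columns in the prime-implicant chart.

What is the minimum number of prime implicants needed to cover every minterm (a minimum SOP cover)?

Round 0: 000010✓ 001011 001100 010010✓ 011001✓ 011110 100000✓ 100011✓ 100101✓ 101101✓ 101111✓ 110000✓ 110011✓ 111001✓ 111010 111101✓
Round 1: -11001 0-0010 1-0000 1-0011 1-1101 10-101 1011-1 111-01
PIs = {-11001, 0-0010, 001011, 001100, 011110, 1-0000, 1-0011, 1-1101, 10-101, 1011-1, 111-01, 111010}
Coverage chart:
  m2: 0-0010 ←essential
  m11: 001011 ←essential
  m12: 001100 ←essential
  m18: 0-0010 ←essential
  m25: -11001 ←essential
  m30: 011110 ←essential
  m32: 1-0000 ←essential
  m35: 1-0011 ←essential
  m37: 10-101 ←essential
  m45: 1-1101,10-101,1011-1
  m47: 1011-1 ←essential
  m48: 1-0000 ←essential
  m51: 1-0011 ←essential
  m57: -11001,111-01
  m58: 111010 ←essential
  m61: 1-1101,111-01
Essential: -11001, 0-0010, 001011, 001100, 011110, 1-0000, 1-0011, 10-101, 1011-1, 111010
Petrick residual → 1-1101
Min cover (11 terms): bcd'e'f + a'c'd'ef' + a'b'cd'ef + a'b'cde'f' + a'bcdef' + ac'd'e'f' + ac'd'ef + acde'f + ab'de'f + ab'cdf + abcd'ef'

11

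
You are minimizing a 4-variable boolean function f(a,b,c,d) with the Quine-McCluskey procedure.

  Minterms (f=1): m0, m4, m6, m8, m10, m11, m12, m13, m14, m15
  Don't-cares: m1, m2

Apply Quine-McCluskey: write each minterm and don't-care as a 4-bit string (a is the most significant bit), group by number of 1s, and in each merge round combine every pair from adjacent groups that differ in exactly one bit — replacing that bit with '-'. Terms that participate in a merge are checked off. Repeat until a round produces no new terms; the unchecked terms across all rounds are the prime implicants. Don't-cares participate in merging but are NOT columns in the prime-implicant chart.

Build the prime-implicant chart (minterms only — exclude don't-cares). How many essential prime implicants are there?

3

Round 0: 0000✓ 0001✓ 0010✓ 0100✓ 0110✓ 1000✓ 1010✓ 1011✓ 1100✓ 1101✓ 1110✓ 1111✓
Round 1: -000✓ -010✓ -100✓ -110✓ 0-00✓ 0-10✓ 00-0✓ 000- 01-0✓ 1-00✓ 1-10✓ 1-11✓ 10-0✓ 101-✓ 11-0✓ 11-1✓ 110-✓ 111-✓
Round 2: --00✓ --10✓ -0-0✓ -1-0✓ 0--0✓ 1--0✓ 1-1- 11--
Round 3: ---0
PIs = {---0, 000-, 1-1-, 11--}
Coverage chart:
  m0: ---0,000-
  m4: ---0 ←essential
  m6: ---0 ←essential
  m8: ---0 ←essential
  m10: ---0,1-1-
  m11: 1-1- ←essential
  m12: ---0,11--
  m13: 11-- ←essential
  m14: ---0,1-1-,11--
  m15: 1-1-,11--
Essential: ---0, 1-1-, 11--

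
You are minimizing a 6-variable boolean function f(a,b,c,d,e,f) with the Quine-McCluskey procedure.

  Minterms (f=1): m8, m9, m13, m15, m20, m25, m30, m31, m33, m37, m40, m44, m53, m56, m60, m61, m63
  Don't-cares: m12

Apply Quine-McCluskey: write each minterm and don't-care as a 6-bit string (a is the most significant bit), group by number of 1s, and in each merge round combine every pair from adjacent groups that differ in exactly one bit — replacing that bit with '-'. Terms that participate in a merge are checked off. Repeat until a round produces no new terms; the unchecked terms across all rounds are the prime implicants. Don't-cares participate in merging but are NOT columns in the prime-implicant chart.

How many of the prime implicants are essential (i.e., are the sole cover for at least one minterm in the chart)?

5

[col 0] 001000*, 001001*, 001100*, 001101*, 001111*, 010100, 011001*, 011110*, 011111*, 100001*, 100101*, 101000*, 101100*, 110101*, 111000*, 111100*, 111101*, 111111*
[col 1] -01000*, -01100*, -11111, 0-1001, 0-1111, 001-00*, 001-01*, 00100-*, 0011-1, 00110-*, 01111-, 1-0101, 1-1000*, 1-1100*, 100-01, 101-00*, 11-101, 111-00*, 1111-1, 11110-
[col 2] -01-00, 001-0-, 1-1-00
Prime implicants: -01-00, -11111, 0-1001, 0-1111, 001-0-, 0011-1, 010100, 01111-, 1-0101, 1-1-00, 100-01, 11-101, 1111-1, 11110-
PI chart (minterm → PIs covering it):
  8 | -01-00,001-0-
  9 | 0-1001,001-0-
  13 | 001-0-,0011-1
  15 | 0-1111,0011-1
  20 | 010100  (sole → essential)
  25 | 0-1001  (sole → essential)
  30 | 01111-  (sole → essential)
  31 | -11111,0-1111,01111-
  33 | 100-01  (sole → essential)
  37 | 1-0101,100-01
  40 | -01-00,1-1-00
  44 | -01-00,1-1-00
  53 | 1-0101,11-101
  56 | 1-1-00  (sole → essential)
  60 | 1-1-00,11110-
  61 | 11-101,1111-1,11110-
  63 | -11111,1111-1
Essential prime implicants: 0-1001, 010100, 01111-, 1-1-00, 100-01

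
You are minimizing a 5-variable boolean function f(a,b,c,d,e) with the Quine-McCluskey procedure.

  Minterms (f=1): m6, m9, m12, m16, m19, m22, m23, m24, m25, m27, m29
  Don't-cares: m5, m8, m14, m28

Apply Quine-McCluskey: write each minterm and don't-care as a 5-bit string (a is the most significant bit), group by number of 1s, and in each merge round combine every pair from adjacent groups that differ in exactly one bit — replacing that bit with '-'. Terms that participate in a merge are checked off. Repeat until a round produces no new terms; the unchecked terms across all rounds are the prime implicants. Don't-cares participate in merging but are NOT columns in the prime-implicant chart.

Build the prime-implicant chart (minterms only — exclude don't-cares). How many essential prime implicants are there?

[col 0] 00101, 00110*, 01000*, 01001*, 01100*, 01110*, 10000*, 10011*, 10110*, 10111*, 11000*, 11001*, 11011*, 11100*, 11101*
[col 1] -0110, -1000*, -1001*, -1100*, 0-110, 01-00*, 0100-*, 011-0, 1-000, 1-011, 10-11, 1011-, 11-00*, 11-01*, 110-1, 1100-*, 1110-*
[col 2] -1-00, -100-, 11-0-
Prime implicants: -0110, -1-00, -100-, 0-110, 00101, 011-0, 1-000, 1-011, 10-11, 1011-, 11-0-, 110-1
PI chart (minterm → PIs covering it):
  6 | -0110,0-110
  9 | -100-  (sole → essential)
  12 | -1-00,011-0
  16 | 1-000  (sole → essential)
  19 | 1-011,10-11
  22 | -0110,1011-
  23 | 10-11,1011-
  24 | -1-00,-100-,1-000,11-0-
  25 | -100-,11-0-,110-1
  27 | 1-011,110-1
  29 | 11-0-  (sole → essential)
Essential prime implicants: -100-, 1-000, 11-0-

3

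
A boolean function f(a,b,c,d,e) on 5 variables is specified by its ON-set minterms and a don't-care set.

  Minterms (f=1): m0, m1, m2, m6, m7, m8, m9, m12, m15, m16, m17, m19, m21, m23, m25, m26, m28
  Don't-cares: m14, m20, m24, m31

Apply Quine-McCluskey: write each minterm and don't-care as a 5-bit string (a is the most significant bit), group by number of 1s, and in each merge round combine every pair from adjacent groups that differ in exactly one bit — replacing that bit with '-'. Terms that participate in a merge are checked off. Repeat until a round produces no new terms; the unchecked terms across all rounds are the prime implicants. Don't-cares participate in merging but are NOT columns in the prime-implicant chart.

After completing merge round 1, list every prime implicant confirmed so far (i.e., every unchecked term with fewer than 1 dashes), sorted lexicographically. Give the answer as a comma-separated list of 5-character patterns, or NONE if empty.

NONE

[col 0] 00000*, 00001*, 00010*, 00110*, 00111*, 01000*, 01001*, 01100*, 01110*, 01111*, 10000*, 10001*, 10011*, 10100*, 10101*, 10111*, 11000*, 11001*, 11010*, 11100*, 11111*
[col 1] -0000*, -0001*, -0111*, -1000*, -1001*, -1100*, -1111*, 0-000*, 0-001*, 0-110*, 0-111*, 00-10, 000-0, 0000-*, 0011-*, 01-00*, 0100-*, 011-0, 0111-*, 1-000*, 1-001*, 1-100*, 1-111*, 10-00*, 10-01*, 10-11*, 100-1*, 1000-*, 101-1*, 1010-*, 11-00*, 110-0, 1100-*
[col 2] --000*, --001*, --111, -000-*, -1-00, -100-*, 0-00-*, 0-11-, 1--00, 1-00-*, 10--1, 10-0-
[col 3] --00-
Prime implicants: --00-, --111, -1-00, 0-11-, 00-10, 000-0, 011-0, 1--00, 10--1, 10-0-, 110-0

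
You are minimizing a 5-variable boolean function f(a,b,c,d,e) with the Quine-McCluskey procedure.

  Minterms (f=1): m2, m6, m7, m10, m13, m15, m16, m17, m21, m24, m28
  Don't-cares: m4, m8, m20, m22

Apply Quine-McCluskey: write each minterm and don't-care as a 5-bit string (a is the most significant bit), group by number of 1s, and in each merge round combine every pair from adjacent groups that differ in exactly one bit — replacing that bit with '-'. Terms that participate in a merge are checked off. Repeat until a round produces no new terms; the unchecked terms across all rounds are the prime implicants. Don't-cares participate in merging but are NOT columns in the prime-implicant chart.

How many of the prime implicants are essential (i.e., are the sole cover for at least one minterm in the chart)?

3

size-2^0 implicants → 00010(✓)  00100(✓)  00110(✓)  00111(✓)  01000(✓)  01010(✓)  01101(✓)  01111(✓)  10000(✓)  10001(✓)  10100(✓)  10101(✓)  10110(✓)  11000(✓)  11100(✓)
size-2^1 implicants → -0100(✓)  -0110(✓)  -1000  0-010  0-111  00-10  001-0(✓)  0011-  010-0  011-1  1-000(✓)  1-100(✓)  10-00(✓)  10-01(✓)  1000-(✓)  101-0(✓)  1010-(✓)  11-00(✓)
size-2^2 implicants → -01-0  1--00  10-0-
Unchecked terms (primes): -01-0, -1000, 0-010, 0-111, 00-10, 0011-, 010-0, 011-1, 1--00, 10-0-
Minterm coverage:
  m2 ⊆ 0-010,00-10
  m6 ⊆ -01-0,00-10,0011-
  m7 ⊆ 0-111,0011-
  m10 ⊆ 0-010,010-0
  m13 ⊆ 011-1 [E]
  m15 ⊆ 0-111,011-1
  m16 ⊆ 1--00,10-0-
  m17 ⊆ 10-0- [E]
  m21 ⊆ 10-0- [E]
  m24 ⊆ -1000,1--00
  m28 ⊆ 1--00 [E]
E = {011-1, 1--00, 10-0-}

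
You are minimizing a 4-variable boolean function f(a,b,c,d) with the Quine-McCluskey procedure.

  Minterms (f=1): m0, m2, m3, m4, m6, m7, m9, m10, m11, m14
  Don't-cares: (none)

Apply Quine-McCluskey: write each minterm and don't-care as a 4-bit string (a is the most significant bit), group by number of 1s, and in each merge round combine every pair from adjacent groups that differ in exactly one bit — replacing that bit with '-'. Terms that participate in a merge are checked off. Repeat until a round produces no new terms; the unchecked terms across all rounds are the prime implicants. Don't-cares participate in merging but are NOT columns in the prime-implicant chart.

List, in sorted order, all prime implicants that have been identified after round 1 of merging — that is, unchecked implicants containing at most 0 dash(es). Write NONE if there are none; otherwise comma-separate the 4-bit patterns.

NONE

Round 0: 0000✓ 0010✓ 0011✓ 0100✓ 0110✓ 0111✓ 1001✓ 1010✓ 1011✓ 1110✓
Round 1: -010✓ -011✓ -110✓ 0-00✓ 0-10✓ 0-11✓ 00-0✓ 001-✓ 01-0✓ 011-✓ 1-10✓ 10-1 101-✓
Round 2: --10 -01- 0--0 0-1-
PIs = {--10, -01-, 0--0, 0-1-, 10-1}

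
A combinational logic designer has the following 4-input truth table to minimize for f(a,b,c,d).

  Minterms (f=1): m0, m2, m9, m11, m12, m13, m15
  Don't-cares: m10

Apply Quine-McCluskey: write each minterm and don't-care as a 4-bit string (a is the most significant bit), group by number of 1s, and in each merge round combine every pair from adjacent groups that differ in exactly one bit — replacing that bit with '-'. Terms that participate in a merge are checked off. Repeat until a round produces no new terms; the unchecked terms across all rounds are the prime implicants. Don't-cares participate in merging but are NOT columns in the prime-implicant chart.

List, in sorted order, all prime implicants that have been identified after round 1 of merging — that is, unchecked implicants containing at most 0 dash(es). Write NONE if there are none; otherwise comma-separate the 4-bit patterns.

NONE

[col 0] 0000*, 0010*, 1001*, 1010*, 1011*, 1100*, 1101*, 1111*
[col 1] -010, 00-0, 1-01*, 1-11*, 10-1*, 101-, 11-1*, 110-
[col 2] 1--1
Prime implicants: -010, 00-0, 1--1, 101-, 110-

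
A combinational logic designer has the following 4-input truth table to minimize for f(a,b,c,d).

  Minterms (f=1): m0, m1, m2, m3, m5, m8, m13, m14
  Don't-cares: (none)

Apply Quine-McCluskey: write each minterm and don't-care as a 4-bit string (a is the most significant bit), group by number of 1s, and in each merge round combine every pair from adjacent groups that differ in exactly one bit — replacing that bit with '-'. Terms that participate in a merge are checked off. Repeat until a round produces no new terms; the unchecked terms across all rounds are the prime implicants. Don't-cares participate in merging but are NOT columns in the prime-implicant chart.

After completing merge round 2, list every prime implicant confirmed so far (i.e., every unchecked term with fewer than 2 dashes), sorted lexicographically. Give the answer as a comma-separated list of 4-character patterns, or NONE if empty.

-000, -101, 0-01, 1110

[col 0] 0000*, 0001*, 0010*, 0011*, 0101*, 1000*, 1101*, 1110
[col 1] -000, -101, 0-01, 00-0*, 00-1*, 000-*, 001-*
[col 2] 00--
Prime implicants: -000, -101, 0-01, 00--, 1110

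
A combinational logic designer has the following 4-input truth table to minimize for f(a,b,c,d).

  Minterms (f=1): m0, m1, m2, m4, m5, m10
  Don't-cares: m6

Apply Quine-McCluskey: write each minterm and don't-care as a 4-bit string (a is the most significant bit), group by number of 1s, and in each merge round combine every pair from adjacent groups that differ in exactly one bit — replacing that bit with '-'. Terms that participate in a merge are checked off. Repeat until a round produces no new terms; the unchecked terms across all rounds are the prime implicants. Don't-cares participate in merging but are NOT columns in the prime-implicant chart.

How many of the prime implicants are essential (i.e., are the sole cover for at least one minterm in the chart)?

[col 0] 0000*, 0001*, 0010*, 0100*, 0101*, 0110*, 1010*
[col 1] -010, 0-00*, 0-01*, 0-10*, 00-0*, 000-*, 01-0*, 010-*
[col 2] 0--0, 0-0-
Prime implicants: -010, 0--0, 0-0-
PI chart (minterm → PIs covering it):
  0 | 0--0,0-0-
  1 | 0-0-  (sole → essential)
  2 | -010,0--0
  4 | 0--0,0-0-
  5 | 0-0-  (sole → essential)
  10 | -010  (sole → essential)
Essential prime implicants: -010, 0-0-

2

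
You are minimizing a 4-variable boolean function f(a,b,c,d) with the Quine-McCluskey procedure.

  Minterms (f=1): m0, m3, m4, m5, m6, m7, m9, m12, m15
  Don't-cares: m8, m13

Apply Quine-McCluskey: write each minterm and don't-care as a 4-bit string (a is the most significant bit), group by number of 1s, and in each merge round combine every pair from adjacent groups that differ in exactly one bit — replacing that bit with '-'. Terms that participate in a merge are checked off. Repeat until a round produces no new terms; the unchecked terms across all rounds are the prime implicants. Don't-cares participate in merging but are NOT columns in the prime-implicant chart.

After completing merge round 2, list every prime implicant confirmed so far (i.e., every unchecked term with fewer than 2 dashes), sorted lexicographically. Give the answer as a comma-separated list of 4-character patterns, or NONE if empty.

0-11

[col 0] 0000*, 0011*, 0100*, 0101*, 0110*, 0111*, 1000*, 1001*, 1100*, 1101*, 1111*
[col 1] -000*, -100*, -101*, -111*, 0-00*, 0-11, 01-0*, 01-1*, 010-*, 011-*, 1-00*, 1-01*, 100-*, 11-1*, 110-*
[col 2] --00, -1-1, -10-, 01--, 1-0-
Prime implicants: --00, -1-1, -10-, 0-11, 01--, 1-0-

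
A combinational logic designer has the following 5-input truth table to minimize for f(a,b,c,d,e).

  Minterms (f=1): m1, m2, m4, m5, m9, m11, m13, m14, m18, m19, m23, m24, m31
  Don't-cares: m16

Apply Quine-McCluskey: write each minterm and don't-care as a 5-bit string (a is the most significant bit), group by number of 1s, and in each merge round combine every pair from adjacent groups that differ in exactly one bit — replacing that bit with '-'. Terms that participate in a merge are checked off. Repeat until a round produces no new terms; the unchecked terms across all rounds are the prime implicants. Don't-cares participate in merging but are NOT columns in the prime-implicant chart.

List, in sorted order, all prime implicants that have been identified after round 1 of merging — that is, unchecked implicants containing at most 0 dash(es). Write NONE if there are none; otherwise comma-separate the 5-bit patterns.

01110

size-2^0 implicants → 00001(✓)  00010(✓)  00100(✓)  00101(✓)  01001(✓)  01011(✓)  01101(✓)  01110  10000(✓)  10010(✓)  10011(✓)  10111(✓)  11000(✓)  11111(✓)
size-2^1 implicants → -0010  0-001(✓)  0-101(✓)  00-01(✓)  0010-  01-01(✓)  010-1  1-000  1-111  10-11  100-0  1001-
size-2^2 implicants → 0--01
Unchecked terms (primes): -0010, 0--01, 0010-, 010-1, 01110, 1-000, 1-111, 10-11, 100-0, 1001-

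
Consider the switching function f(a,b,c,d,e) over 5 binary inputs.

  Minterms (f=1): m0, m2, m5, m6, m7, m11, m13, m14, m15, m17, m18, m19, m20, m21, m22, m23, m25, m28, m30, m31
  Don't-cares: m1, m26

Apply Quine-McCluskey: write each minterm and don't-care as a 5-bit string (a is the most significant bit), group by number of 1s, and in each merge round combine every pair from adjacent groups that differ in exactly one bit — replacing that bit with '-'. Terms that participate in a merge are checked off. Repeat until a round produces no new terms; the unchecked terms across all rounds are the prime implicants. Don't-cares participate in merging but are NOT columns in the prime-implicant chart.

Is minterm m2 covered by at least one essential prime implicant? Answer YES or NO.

NO

Round 0: 00000✓ 00001✓ 00010✓ 00101✓ 00110✓ 00111✓ 01011✓ 01101✓ 01110✓ 01111✓ 10001✓ 10010✓ 10011✓ 10100✓ 10101✓ 10110✓ 10111✓ 11001✓ 11010✓ 11100✓ 11110✓ 11111✓
Round 1: -0001✓ -0010✓ -0101✓ -0110✓ -0111✓ -1110✓ -1111✓ 0-101✓ 0-110✓ 0-111✓ 00-01✓ 00-10✓ 000-0 0000- 001-1✓ 0011-✓ 01-11 011-1✓ 0111-✓ 1-001 1-010✓ 1-100✓ 1-110✓ 1-111✓ 10-01✓ 10-10✓ 10-11✓ 100-1✓ 1001-✓ 101-0✓ 101-1✓ 1010-✓ 1011-✓ 11-10✓ 111-0✓ 1111-✓
Round 2: --110✓ --111✓ -0-01 -0-10 -01-1 -011-✓ -111-✓ 0-1-1 0-11-✓ 1--10 1-1-0 1-11-✓ 10--1 10-1- 101--
Round 3: --11-
PIs = {--11-, -0-01, -0-10, -01-1, 0-1-1, 000-0, 0000-, 01-11, 1--10, 1-001, 1-1-0, 10--1, 10-1-, 101--}
Coverage chart:
  m0: 000-0,0000-
  m2: -0-10,000-0
  m5: -0-01,-01-1,0-1-1
  m6: --11-,-0-10
  m7: --11-,-01-1,0-1-1
  m11: 01-11 ←essential
  m13: 0-1-1 ←essential
  m14: --11- ←essential
  m15: --11-,0-1-1,01-11
  m17: -0-01,1-001,10--1
  m18: -0-10,1--10,10-1-
  m19: 10--1,10-1-
  m20: 1-1-0,101--
  m21: -0-01,-01-1,10--1,101--
  m22: --11-,-0-10,1--10,1-1-0,10-1-,101--
  m23: --11-,-01-1,10--1,10-1-,101--
  m25: 1-001 ←essential
  m28: 1-1-0 ←essential
  m30: --11-,1--10,1-1-0
  m31: --11- ←essential
Essential: --11-, 0-1-1, 01-11, 1-001, 1-1-0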